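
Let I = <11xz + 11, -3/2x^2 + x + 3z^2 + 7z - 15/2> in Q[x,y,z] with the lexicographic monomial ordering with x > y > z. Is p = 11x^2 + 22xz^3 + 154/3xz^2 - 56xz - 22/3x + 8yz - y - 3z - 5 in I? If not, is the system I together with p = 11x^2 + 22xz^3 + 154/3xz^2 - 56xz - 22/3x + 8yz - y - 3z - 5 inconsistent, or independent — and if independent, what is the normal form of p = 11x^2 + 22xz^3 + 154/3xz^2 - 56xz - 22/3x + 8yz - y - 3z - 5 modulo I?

11x^2 + 22xz^3 + 154/3xz^2 - 56xz - 22/3x + 8yz - y - 3z - 5 is independent of I; its normal form modulo I is 8yz - y - 3z - 4.

First compute the reduced Gröbner basis of I by Buchberger's algorithm.
f_1 = 11xz + 11, LT = xz.
f_2 = -3/2x^2 + x + 3z^2 + 7z - 15/2, LT = x^2.

S(f_1,f_2): lcm = x^2z. S = 2/3xz + x + 2z^3 + 14/3z^2 - 5z.
  leading term xz: subtract (2/33)·f_1 from 2/3xz + x + 2z^3 + 14/3z^2 - 5z → x + 2z^3 + 14/3z^2 - 5z - 2/3
  leading term x: no divisor's leading term divides it; move x to the remainder.
  leading term z^3: no divisor's leading term divides it; move 2z^3 to the remainder.
  leading term z^2: no divisor's leading term divides it; move 14/3z^2 to the remainder.
  leading term z: no divisor's leading term divides it; move -5z to the remainder.
  leading term 1: no divisor's leading term divides it; move -2/3 to the remainder.
  remainder x + 2z^3 + 14/3z^2 - 5z - 2/3 ≠ 0; add h_3 = x + 2z^3 + 14/3z^2 - 5z - 2/3 to the basis.

S(f_1,h_3): lcm = xz. S = -2z^4 - 14/3z^3 + 5z^2 + 2/3z + 1.
  leading term z^4: no divisor's leading term divides it; move -2z^4 to the remainder.
  leading term z^3: no divisor's leading term divides it; move -14/3z^3 to the remainder.
  leading term z^2: no divisor's leading term divides it; move 5z^2 to the remainder.
  leading term z: no divisor's leading term divides it; move 2/3z to the remainder.
  leading term 1: no divisor's leading term divides it; move 1 to the remainder.
  remainder -2z^4 - 14/3z^3 + 5z^2 + 2/3z + 1 ≠ 0; add h_4 = -2z^4 - 14/3z^3 + 5z^2 + 2/3z + 1 to the basis.

The other S-polynomials (S(f_2,h_3), S(f_1,h_4), S(f_2,h_4), S(h_3,h_4)) all reduce to 0 modulo the current basis, so we have a Gröbner basis.
Inter-reduce: drop elements whose leading term is divisible by another's, tail-reduce, and make monic.
Reduced Gröbner basis: {x + 2z^3 + 14/3z^2 - 5z - 2/3, z^4 + 7/3z^3 - 5/2z^2 - 1/3z - 1/2}.
Label its elements g_1 = x + 2z^3 + 14/3z^2 - 5z - 2/3, g_2 = z^4 + 7/3z^3 - 5/2z^2 - 1/3z - 1/2.

Reduce p = 11x^2 + 22xz^3 + 154/3xz^2 - 56xz - 22/3x + 8yz - y - 3z - 5 modulo G:
  leading term x^2: subtract (11x)·g_1 from 11x^2 + 22xz^3 + 154/3xz^2 - 56xz - 22/3x + 8yz - y - 3z - 5 → -xz + 8yz - y - 3z - 5
  leading term xz: subtract (-z)·g_1 from -xz + 8yz - y - 3z - 5 → 8yz - y + 2z^4 + 14/3z^3 - 5z^2 - 11/3z - 5
  leading term yz: no divisor's leading term divides it; move 8yz to the remainder.
  leading term y: no divisor's leading term divides it; move -y to the remainder.
  leading term z^4: subtract (2)·g_2 from 2z^4 + 14/3z^3 - 5z^2 - 11/3z - 5 → -3z - 4
  leading term z: no divisor's leading term divides it; move -3z to the remainder.
  leading term 1: no divisor's leading term divides it; move -4 to the remainder.
  normal form = 8yz - y - 3z - 4.
The normal form is nonzero, so p ∉ I. Since p minus its normal form lies in I, I + (p) = I + (r) where r = 8yz - y - 3z - 4; decide whether this ideal is the whole ring.
Run Buchberger on G together with r (pairs among the g_i already reduce to 0 since G is a Gröbner basis):
g_1 = x + 2z^3 + 14/3z^2 - 5z - 2/3, LT = x.
g_2 = z^4 + 7/3z^3 - 5/2z^2 - 1/3z - 1/2, LT = z^4.
r = 8yz - y - 3z - 4, LT = yz.

S(g_2,r): lcm = yz^4. S = 59/24yz^3 - 5/2yz^2 - 1/3yz - 1/2y + 3/8z^4 + 1/2z^3.
  leading term yz^3: subtract (59/192z^2)·r from 59/24yz^3 - 5/2yz^2 - 1/3yz - 1/2y + 3/8z^4 + 1/2z^3 → -421/192yz^2 - 1/3yz - 1/2y + 3/8z^4 + 91/64z^3 + 59/48z^2
  leading term yz^2: subtract (-421/1536z)·r from -421/192yz^2 - 1/3yz - 1/2y + 3/8z^4 + 91/64z^3 + 59/48z^2 → -311/512yz - 1/2y + 3/8z^4 + 91/64z^3 + 625/1536z^2 - 421/384z
  leading term yz: subtract (-311/4096)·r from -311/512yz - 1/2y + 3/8z^4 + 91/64z^3 + 625/1536z^2 - 421/384z → -2359/4096y + 3/8z^4 + 91/64z^3 + 625/1536z^2 - 16271/12288z - 311/1024
  leading term y: no divisor's leading term divides it; move -2359/4096y to the remainder.
  leading term z^4: subtract (3/8)·g_2 from 3/8z^4 + 91/64z^3 + 625/1536z^2 - 16271/12288z - 311/1024 → 35/64z^3 + 2065/1536z^2 - 14735/12288z - 119/1024
  leading term z^3: no divisor's leading term divides it; move 35/64z^3 to the remainder.
  leading term z^2: no divisor's leading term divides it; move 2065/1536z^2 to the remainder.
  leading term z: no divisor's leading term divides it; move -14735/12288z to the remainder.
  leading term 1: no divisor's leading term divides it; move -119/1024 to the remainder.
  remainder -2359/4096y + 35/64z^3 + 2065/1536z^2 - 14735/12288z - 119/1024 ≠ 0; add m_4 = -2359/4096y + 35/64z^3 + 2065/1536z^2 - 14735/12288z - 119/1024 to the basis.

The other S-polynomials (S(g_1,g_2), S(g_1,r), S(g_1,m_4), S(g_2,m_4), S(r,m_4)) all reduce to 0 modulo the current basis, so we have a Gröbner basis.
Inter-reduce: drop elements whose leading term is divisible by another's, tail-reduce, and make monic.
Reduced Gröbner basis: {x + 2z^3 + 14/3z^2 - 5z - 2/3, y - 320/337z^3 - 2360/1011z^2 + 2105/1011z + 68/337, z^4 + 7/3z^3 - 5/2z^2 - 1/3z - 1/2}.
The reduced Gröbner basis of I + (p) is {x + 2z^3 + 14/3z^2 - 5z - 2/3, y - 320/337z^3 - 2360/1011z^2 + 2105/1011z + 68/337, z^4 + 7/3z^3 - 5/2z^2 - 1/3z - 1/2} ≠ {1}, a proper ideal, so the enlarged system stays consistent: p is independent of I, with normal form 8yz - y - 3z - 4.

Ideal membership is decidable via reduction modulo a Gröbner basis.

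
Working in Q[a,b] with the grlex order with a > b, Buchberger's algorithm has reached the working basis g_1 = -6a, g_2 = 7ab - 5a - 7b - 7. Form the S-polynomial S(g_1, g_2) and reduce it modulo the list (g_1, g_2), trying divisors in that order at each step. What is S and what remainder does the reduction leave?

S(g_1, g_2) = 5/7a + b + 1; remainder on division = b + 1.

lcm(LM(g_1), LM(g_2)) = ab.
S = (lcm/LT(g_1))·g_1 − (lcm/LT(g_2))·g_2 = 5/7a + b + 1.
Reduce S modulo (g_1, g_2) in that order:
  leading term a: subtract (-5/42)·g_1 from 5/7a + b + 1 → b + 1
  leading term b: no divisor's leading term divides it; move b to the remainder.
  leading term 1: no divisor's leading term divides it; move 1 to the remainder.
The remainder b + 1 is nonzero, so it would be added as the next basis element.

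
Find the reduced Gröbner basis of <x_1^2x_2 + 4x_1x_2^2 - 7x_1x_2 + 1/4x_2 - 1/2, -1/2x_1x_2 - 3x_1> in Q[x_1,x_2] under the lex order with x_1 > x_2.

G = {x_1^2 - 31x_1 - 1/24x_2 + 1/12, x_1x_2 + 6x_1, x_2^2 + 4x_2 - 12}

f_1 = x_1^2x_2 + 4x_1x_2^2 - 7x_1x_2 + 1/4x_2 - 1/2, LT = x_1^2x_2.
f_2 = -1/2x_1x_2 - 3x_1, LT = x_1x_2.

S(f_1,f_2): lcm = x_1^2x_2. S = -6x_1^2 + 4x_1x_2^2 - 7x_1x_2 + 1/4x_2 - 1/2.
  reduce S modulo (f_1, f_2):
  remainder -6x_1^2 + 186x_1 + 1/4x_2 - 1/2 ≠ 0; add g_3 = -6x_1^2 + 186x_1 + 1/4x_2 - 1/2 to the basis.

S(f_1,g_3): lcm = x_1^2x_2. S = 4x_1x_2^2 + 24x_1x_2 + 1/24x_2^2 + 1/6x_2 - 1/2.
  reduce S modulo (f_1, f_2, g_3):
  remainder 1/24x_2^2 + 1/6x_2 - 1/2 ≠ 0; add g_4 = 1/24x_2^2 + 1/6x_2 - 1/2 to the basis.

The other S-polynomials (S(f_2,g_3), S(f_1,g_4), S(f_2,g_4), S(g_3,g_4)) all reduce to 0 modulo the current basis, so we have a Gröbner basis.
Inter-reduce: drop elements whose leading term is divisible by another's, tail-reduce, and make monic.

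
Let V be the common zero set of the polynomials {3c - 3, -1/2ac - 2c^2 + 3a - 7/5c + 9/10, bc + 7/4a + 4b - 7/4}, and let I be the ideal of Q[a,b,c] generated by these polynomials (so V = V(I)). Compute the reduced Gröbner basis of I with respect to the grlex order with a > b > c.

G = {a - 1, b, c - 1}

f_1 = 3c - 3, LT = c.
f_2 = -1/2ac - 2c^2 + 3a - 7/5c + 9/10, LT = ac.
f_3 = bc + 7/4a + 4b - 7/4, LT = bc.

S(f_1,f_2): lcm = ac. S = -4c^2 + 5a - 14/5c + 9/5.
  leading term c^2: subtract (-4/3c)·f_1 from -4c^2 + 5a - 14/5c + 9/5 → 5a - 34/5c + 9/5
  leading term a: no divisor's leading term divides it; move 5a to the remainder.
  leading term c: subtract (-34/15)·f_1 from -34/5c + 9/5 → -5
  leading term 1: no divisor's leading term divides it; move -5 to the remainder.
  remainder 5a - 5 ≠ 0; add g_4 = 5a - 5 to the basis.

S(f_1,f_3): lcm = bc. S = -7/4a - 5b + 7/4.
  leading term a: subtract (-7/20)·g_4 from -7/4a - 5b + 7/4 → -5b
  leading term b: no divisor's leading term divides it; move -5b to the remainder.
  remainder -5b ≠ 0; add g_5 = -5b to the basis.

The other S-polynomials (S(f_2,f_3), S(f_1,g_4), S(f_2,g_4), S(f_3,g_4), S(f_1,g_5), S(f_2,g_5), S(f_3,g_5), S(g_4,g_5)) all reduce to 0 modulo the current basis, so we have a Gröbner basis.
Inter-reduce: drop elements whose leading term is divisible by another's, tail-reduce, and make monic.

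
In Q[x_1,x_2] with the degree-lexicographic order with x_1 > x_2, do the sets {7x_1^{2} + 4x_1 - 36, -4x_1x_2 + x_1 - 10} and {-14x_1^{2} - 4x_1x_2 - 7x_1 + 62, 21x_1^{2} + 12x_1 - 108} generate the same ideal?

Yes, the ideals are equal.

For a fixed monomial order, each ideal has a unique reduced Gröbner basis; comparing bases decides equality.
Buchberger on the first generating set:
f_1 = 7x_1^{2} + 4x_1 - 36, LT = x_1^{2}.
f_2 = -4x_1x_2 + x_1 - 10, LT = x_1x_2.

S(f_1,f_2): lcm = x_1^{2}x_2. S = \tfrac{1}{4}x_1^{2} + \tfrac{4}{7}x_1x_2 - \tfrac{5}{2}x_1 - \tfrac{36}{7}x_2.
  reduce S modulo (f_1, f_2):
  remainder -\tfrac{5}{2}x_1 - \tfrac{36}{7}x_2 - \tfrac{1}{7} ≠ 0; add g_3 = -\tfrac{5}{2}x_1 - \tfrac{36}{7}x_2 - \tfrac{1}{7} to the basis.

S(f_2,g_3): lcm = x_1x_2. S = -\tfrac{72}{35}x_2^{2} - \tfrac{1}{4}x_1 - \tfrac{2}{35}x_2 + \tfrac{5}{2}.
  reduce S modulo (f_1, f_2, g_3):
  remainder -\tfrac{72}{35}x_2^{2} + \tfrac{16}{35}x_2 + \tfrac{88}{35} ≠ 0; add g_4 = -\tfrac{72}{35}x_2^{2} + \tfrac{16}{35}x_2 + \tfrac{88}{35} to the basis.

The other S-polynomials (S(f_1,g_3), S(f_1,g_4), S(f_2,g_4), S(g_3,g_4)) all reduce to 0 modulo the current basis, so we have a Gröbner basis.
Inter-reduce: drop elements whose leading term is divisible by another's, tail-reduce, and make monic.
Reduced Gröbner basis: {x_2^{2} - \tfrac{2}{9}x_2 - \tfrac{11}{9}, x_1 + \tfrac{72}{35}x_2 + \tfrac{2}{35}}.

Buchberger on the second generating set:
h_1 = -14x_1^{2} - 4x_1x_2 - 7x_1 + 62, LT = x_1^{2}.
h_2 = 21x_1^{2} + 12x_1 - 108, LT = x_1^{2}.

S(h_1,h_2): lcm = x_1^{2}. S = \tfrac{2}{7}x_1x_2 - \tfrac{1}{14}x_1 + \tfrac{5}{7}.
  reduce S modulo (h_1, h_2):
  remainder \tfrac{2}{7}x_1x_2 - \tfrac{1}{14}x_1 + \tfrac{5}{7} ≠ 0; add k_3 = \tfrac{2}{7}x_1x_2 - \tfrac{1}{14}x_1 + \tfrac{5}{7} to the basis.

S(h_1,k_3): lcm = x_1^{2}x_2. S = \tfrac{2}{7}x_1x_2^{2} + \tfrac{1}{4}x_1^{2} + \tfrac{1}{2}x_1x_2 - \tfrac{5}{2}x_1 - \tfrac{31}{7}x_2.
  reduce S modulo (h_1, h_2, k_3):
  remainder -\tfrac{5}{2}x_1 - \tfrac{36}{7}x_2 - \tfrac{1}{7} ≠ 0; add k_4 = -\tfrac{5}{2}x_1 - \tfrac{36}{7}x_2 - \tfrac{1}{7} to the basis.

S(k_3,k_4): lcm = x_1x_2. S = -\tfrac{72}{35}x_2^{2} - \tfrac{1}{4}x_1 - \tfrac{2}{35}x_2 + \tfrac{5}{2}.
  reduce S modulo (h_1, h_2, k_3, k_4):
  remainder -\tfrac{72}{35}x_2^{2} + \tfrac{16}{35}x_2 + \tfrac{88}{35} ≠ 0; add k_5 = -\tfrac{72}{35}x_2^{2} + \tfrac{16}{35}x_2 + \tfrac{88}{35} to the basis.

The other S-polynomials (S(h_2,k_3), S(h_1,k_4), S(h_2,k_4), S(h_1,k_5), S(h_2,k_5), S(k_3,k_5), S(k_4,k_5)) all reduce to 0 modulo the current basis, so we have a Gröbner basis.
Inter-reduce: drop elements whose leading term is divisible by another's, tail-reduce, and make monic.
Reduced Gröbner basis: {x_2^{2} - \tfrac{2}{9}x_2 - \tfrac{11}{9}, x_1 + \tfrac{72}{35}x_2 + \tfrac{2}{35}}.

Same reduced basis, so the two generating sets span the same ideal.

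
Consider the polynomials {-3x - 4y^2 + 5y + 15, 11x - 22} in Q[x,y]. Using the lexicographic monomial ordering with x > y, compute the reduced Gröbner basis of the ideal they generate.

f_1 = -3x - 4y^2 + 5y + 15, LT = x.
f_2 = 11x - 22, LT = x.

S(f_1,f_2): lcm = x. S = 4/3y^2 - 5/3y - 3.
  leading term y^2: no divisor's leading term divides it; move 4/3y^2 to the remainder.
  leading term y: no divisor's leading term divides it; move -5/3y to the remainder.
  leading term 1: no divisor's leading term divides it; move -3 to the remainder.
  remainder 4/3y^2 - 5/3y - 3 ≠ 0; add g_3 = 4/3y^2 - 5/3y - 3 to the basis.

The other S-polynomials (S(f_1,g_3), S(f_2,g_3)) all reduce to 0 modulo the current basis, so we have a Gröbner basis.
Inter-reduce: drop elements whose leading term is divisible by another's, tail-reduce, and make monic.

G = {x - 2, y^2 - 5/4y - 9/4}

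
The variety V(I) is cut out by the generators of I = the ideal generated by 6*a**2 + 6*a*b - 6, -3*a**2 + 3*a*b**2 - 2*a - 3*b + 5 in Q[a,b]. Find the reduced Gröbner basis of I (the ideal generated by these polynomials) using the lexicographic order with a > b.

G = {a + 15/4*b**2 + 5/2*b - 1, b**3 - 4/15*b}

This is the nonlinear analogue of row-reducing a linear system.

f_1 = 6*a**2 + 6*a*b - 6, LT = a**2.
f_2 = -3*a**2 + 3*a*b**2 - 2*a - 3*b + 5, LT = a**2.

S(f_1,f_2): lcm = a**2. S = a*b**2 + a*b - 2/3*a - b + 2/3.
  leading term a*b**2: no divisor's leading term divides it; move a*b**2 to the remainder.
  leading term a*b: no divisor's leading term divides it; move a*b to the remainder.
  leading term a: no divisor's leading term divides it; move -2/3*a to the remainder.
  leading term b: no divisor's leading term divides it; move -b to the remainder.
  leading term 1: no divisor's leading term divides it; move 2/3 to the remainder.
  remainder a*b**2 + a*b - 2/3*a - b + 2/3 ≠ 0; add g_3 = a*b**2 + a*b - 2/3*a - b + 2/3 to the basis.

S(f_1,g_3): lcm = a**2*b**2. S = -a**2*b + 2/3*a**2 + a*b**3 + a*b - 2/3*a - b**2.
  leading term a**2*b: subtract (-1/6*b)·f_1 from -a**2*b + 2/3*a**2 + a*b**3 + a*b - 2/3*a - b**2 → 2/3*a**2 + a*b**3 + a*b**2 + a*b - 2/3*a - b**2 - b
  leading term a**2: subtract (1/9)·f_1 from 2/3*a**2 + a*b**3 + a*b**2 + a*b - 2/3*a - b**2 - b → a*b**3 + a*b**2 + 1/3*a*b - 2/3*a - b**2 - b + 2/3
  leading term a*b**3: subtract (b)·g_3 from a*b**3 + a*b**2 + 1/3*a*b - 2/3*a - b**2 - b + 2/3 → a*b - 2/3*a - 5/3*b + 2/3
  leading term a*b: no divisor's leading term divides it; move a*b to the remainder.
  leading term a: no divisor's leading term divides it; move -2/3*a to the remainder.
  leading term b: no divisor's leading term divides it; move -5/3*b to the remainder.
  leading term 1: no divisor's leading term divides it; move 2/3 to the remainder.
  remainder a*b - 2/3*a - 5/3*b + 2/3 ≠ 0; add g_4 = a*b - 2/3*a - 5/3*b + 2/3 to the basis.

S(g_3,g_4): lcm = a*b**2. S = 5/3*a*b - 2/3*a + 5/3*b**2 - 5/3*b + 2/3.
  leading term a*b: subtract (5/3)·g_4 from 5/3*a*b - 2/3*a + 5/3*b**2 - 5/3*b + 2/3 → 4/9*a + 5/3*b**2 + 10/9*b - 4/9
  leading term a: no divisor's leading term divides it; move 4/9*a to the remainder.
  leading term b**2: no divisor's leading term divides it; move 5/3*b**2 to the remainder.
  leading term b: no divisor's leading term divides it; move 10/9*b to the remainder.
  leading term 1: no divisor's leading term divides it; move -4/9 to the remainder.
  remainder 4/9*a + 5/3*b**2 + 10/9*b - 4/9 ≠ 0; add g_5 = 4/9*a + 5/3*b**2 + 10/9*b - 4/9 to the basis.

S(g_3,g_5): lcm = a*b**2. S = a*b - 2/3*a - 15/4*b**4 - 5/2*b**3 + b**2 - b + 2/3.
  leading term a*b: subtract (1)·g_4 from a*b - 2/3*a - 15/4*b**4 - 5/2*b**3 + b**2 - b + 2/3 → -15/4*b**4 - 5/2*b**3 + b**2 + 2/3*b
  leading term b**4: no divisor's leading term divides it; move -15/4*b**4 to the remainder.
  leading term b**3: no divisor's leading term divides it; move -5/2*b**3 to the remainder.
  leading term b**2: no divisor's leading term divides it; move b**2 to the remainder.
  leading term b: no divisor's leading term divides it; move 2/3*b to the remainder.
  remainder -15/4*b**4 - 5/2*b**3 + b**2 + 2/3*b ≠ 0; add g_6 = -15/4*b**4 - 5/2*b**3 + b**2 + 2/3*b to the basis.

S(g_4,g_5): lcm = a*b. S = -2/3*a - 15/4*b**3 - 5/2*b**2 - 2/3*b + 2/3.
  leading term a: subtract (-3/2)·g_5 from -2/3*a - 15/4*b**3 - 5/2*b**2 - 2/3*b + 2/3 → -15/4*b**3 + b
  leading term b**3: no divisor's leading term divides it; move -15/4*b**3 to the remainder.
  leading term b: no divisor's leading term divides it; move b to the remainder.
  remainder -15/4*b**3 + b ≠ 0; add g_7 = -15/4*b**3 + b to the basis.

The other S-polynomials (S(f_2,g_3), S(f_1,g_4), S(f_2,g_4), S(f_1,g_5), S(f_2,g_5), S(f_1,g_6), S(f_2,g_6), S(g_3,g_6), S(g_4,g_6), S(g_5,g_6), S(f_1,g_7), S(f_2,g_7), S(g_3,g_7), S(g_4,g_7), S(g_5,g_7), S(g_6,g_7)) all reduce to 0 modulo the current basis, so we have a Gröbner basis.
Inter-reduce: drop elements whose leading term is divisible by another's, tail-reduce, and make monic.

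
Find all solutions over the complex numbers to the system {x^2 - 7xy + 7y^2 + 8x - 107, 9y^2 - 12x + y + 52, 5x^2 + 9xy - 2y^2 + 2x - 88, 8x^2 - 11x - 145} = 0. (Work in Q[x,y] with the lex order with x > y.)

{(5, -1)}

Compute a lex Gröbner basis by Buchberger's algorithm.
f_1 = x^2 - 7xy + 8x + 7y^2 - 107, LT = x^2.
f_2 = -12x + 9y^2 + y + 52, LT = x.
f_3 = 5x^2 + 9xy + 2x - 2y^2 - 88, LT = x^2.
f_4 = 8x^2 - 11x - 145, LT = x^2.

S(f_1,f_2): lcm = x^2. S = 3/4xy^2 - 83/12xy + 37/3x + 7y^2 - 107.
  reduce S modulo (f_1, f_2, f_3, f_4):
  remainder 9/16y^4 - 41/8y^3 + 2725/144y^2 - 521/18y - 482/9 ≠ 0; add h_5 = 9/16y^4 - 41/8y^3 + 2725/144y^2 - 521/18y - 482/9 to the basis.

S(f_1,f_3): lcm = x^2. S = -44/5xy + 38/5x + 37/5y^2 - 447/5.
  reduce S modulo (f_1, f_2, f_3, f_4, h_5):
  remainder -33/5y^3 + 371/30y^2 - 75/2y - 847/15 ≠ 0; add h_6 = -33/5y^3 + 371/30y^2 - 75/2y - 847/15 to the basis.

S(f_1,f_4): lcm = x^2. S = -7xy + 75/8x + 7y^2 - 711/8.
  reduce S modulo (f_1, f_2, f_3, f_4, h_5, h_6):
  remainder 1271/352y^2 + 293/1056y - 10/3 ≠ 0; add h_7 = 1271/352y^2 + 293/1056y - 10/3 to the basis.

S(h_5,h_6): lcm = y^4. S = -1433/198y^3 + 49825/1782y^2 - 4861/81y - 7712/81.
  reduce S modulo (f_1, f_2, f_3, f_4, h_5, h_6, h_7):
  remainder -45292493/2264922y - 45292493/2264922 ≠ 0; add h_8 = -45292493/2264922y - 45292493/2264922 to the basis.

The other S-polynomials (S(f_2,f_3), S(f_2,f_4), S(f_3,f_4), S(f_1,h_5), S(f_2,h_5), S(f_3,h_5), S(f_4,h_5), S(f_1,h_6), S(f_2,h_6), S(f_3,h_6), S(f_4,h_6), S(f_1,h_7), S(f_2,h_7), S(f_3,h_7), S(f_4,h_7), S(h_5,h_7), S(h_6,h_7), S(f_1,h_8), S(f_2,h_8), S(f_3,h_8), S(f_4,h_8), S(h_5,h_8), S(h_6,h_8), S(h_7,h_8)) all reduce to 0 modulo the current basis, so we have a Gröbner basis.
Inter-reduce: drop elements whose leading term is divisible by another's, tail-reduce, and make monic.
Reduced Gröbner basis: {x - 5, y + 1}.

Since the basis is lex-ordered, y + 1 is univariate in y. Its roots are {-1}. Back-substituting each root into the other basis elements fixes the other coordinates.
  y = -1: the earlier basis element becomes x - 5 = 0, giving x = 5 — point (5, -1).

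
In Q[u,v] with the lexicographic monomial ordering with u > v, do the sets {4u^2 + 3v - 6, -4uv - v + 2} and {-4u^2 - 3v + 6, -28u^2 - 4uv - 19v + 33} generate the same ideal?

Two ideals are equal iff their reduced Gröbner bases coincide (the reduced basis is unique for a fixed ordering).
Buchberger on the first generating set:
f_1 = 4u^2 + 3v - 6, LT = u^2.
f_2 = -4uv - v + 2, LT = uv.

S(f_1,f_2): lcm = u^2v. S = -1/4uv + 1/2u + 3/4v^2 - 3/2v.
  leading term uv: subtract (1/16)·f_2 from -1/4uv + 1/2u + 3/4v^2 - 3/2v → 1/2u + 3/4v^2 - 23/16v - 1/8
  leading term u: no divisor's leading term divides it; move 1/2u to the remainder.
  leading term v^2: no divisor's leading term divides it; move 3/4v^2 to the remainder.
  leading term v: no divisor's leading term divides it; move -23/16v to the remainder.
  leading term 1: no divisor's leading term divides it; move -1/8 to the remainder.
  remainder 1/2u + 3/4v^2 - 23/16v - 1/8 ≠ 0; add g_3 = 1/2u + 3/4v^2 - 23/16v - 1/8 to the basis.

S(f_2,g_3): lcm = uv. S = -3/2v^3 + 23/8v^2 + 1/2v - 1/2.
  leading term v^3: no divisor's leading term divides it; move -3/2v^3 to the remainder.
  leading term v^2: no divisor's leading term divides it; move 23/8v^2 to the remainder.
  leading term v: no divisor's leading term divides it; move 1/2v to the remainder.
  leading term 1: no divisor's leading term divides it; move -1/2 to the remainder.
  remainder -3/2v^3 + 23/8v^2 + 1/2v - 1/2 ≠ 0; add g_4 = -3/2v^3 + 23/8v^2 + 1/2v - 1/2 to the basis.

The other S-polynomials (S(f_1,g_3), S(f_1,g_4), S(f_2,g_4), S(g_3,g_4)) all reduce to 0 modulo the current basis, so we have a Gröbner basis.
Inter-reduce: drop elements whose leading term is divisible by another's, tail-reduce, and make monic.
Reduced Gröbner basis: {u + 3/2v^2 - 23/8v - 1/4, v^3 - 23/12v^2 - 1/3v + 1/3}.

Buchberger on the second generating set:
h_1 = -4u^2 - 3v + 6, LT = u^2.
h_2 = -28u^2 - 4uv - 19v + 33, LT = u^2.

S(h_1,h_2): lcm = u^2. S = -1/7uv + 1/14v - 9/28.
  leading term uv: no divisor's leading term divides it; move -1/7uv to the remainder.
  leading term v: no divisor's leading term divides it; move 1/14v to the remainder.
  leading term 1: no divisor's leading term divides it; move -9/28 to the remainder.
  remainder -1/7uv + 1/14v - 9/28 ≠ 0; add k_3 = -1/7uv + 1/14v - 9/28 to the basis.

S(h_1,k_3): lcm = u^2v. S = 1/2uv - 9/4u + 3/4v^2 - 3/2v.
  leading term uv: subtract (-7/2)·k_3 from 1/2uv - 9/4u + 3/4v^2 - 3/2v → -9/4u + 3/4v^2 - 5/4v - 9/8
  leading term u: no divisor's leading term divides it; move -9/4u to the remainder.
  leading term v^2: no divisor's leading term divides it; move 3/4v^2 to the remainder.
  leading term v: no divisor's leading term divides it; move -5/4v to the remainder.
  leading term 1: no divisor's leading term divides it; move -9/8 to the remainder.
  remainder -9/4u + 3/4v^2 - 5/4v - 9/8 ≠ 0; add k_4 = -9/4u + 3/4v^2 - 5/4v - 9/8 to the basis.

S(k_3,k_4): lcm = uv. S = 1/3v^3 - 5/9v^2 - v + 9/4.
  leading term v^3: no divisor's leading term divides it; move 1/3v^3 to the remainder.
  leading term v^2: no divisor's leading term divides it; move -5/9v^2 to the remainder.
  leading term v: no divisor's leading term divides it; move -v to the remainder.
  leading term 1: no divisor's leading term divides it; move 9/4 to the remainder.
  remainder 1/3v^3 - 5/9v^2 - v + 9/4 ≠ 0; add k_5 = 1/3v^3 - 5/9v^2 - v + 9/4 to the basis.

The other S-polynomials (S(h_2,k_3), S(h_1,k_4), S(h_2,k_4), S(h_1,k_5), S(h_2,k_5), S(k_3,k_5), S(k_4,k_5)) all reduce to 0 modulo the current basis, so we have a Gröbner basis.
Inter-reduce: drop elements whose leading term is divisible by another's, tail-reduce, and make monic.
Reduced Gröbner basis: {u - 1/3v^2 + 5/9v + 1/2, v^3 - 5/3v^2 - 3v + 27/4}.

Since the reduced bases disagree, the two ideals are not the same.
The choice of monomial ordering does not affect the verdict — as long as both bases are computed under the same ordering, their equality decides ideal equality.

No, the ideals differ.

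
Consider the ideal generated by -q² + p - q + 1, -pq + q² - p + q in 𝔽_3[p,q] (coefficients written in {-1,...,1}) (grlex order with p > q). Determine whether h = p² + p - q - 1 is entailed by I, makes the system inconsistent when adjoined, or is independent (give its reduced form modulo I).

p² + p - q - 1 lies in I (it reduces to 0).

First compute the reduced Gröbner basis of I by Buchberger's algorithm.
f_1 = -q² + p - q + 1, LT = q².
f_2 = -pq + q² - p + q, LT = pq.

S(f_1,f_2): lcm = pq². S = q³ - p² + q² - p.
  leading term q³: subtract (-q)·f_1 from q³ - p² + q² - p → -p² + pq - p + q
  leading term p²: no divisor's leading term divides it; move -p² to the remainder.
  leading term pq: subtract (-1)·f_2 from pq - p + q → q² + p - q
  leading term q²: subtract (-1)·f_1 from q² + p - q → -p + q + 1
  leading term p: no divisor's leading term divides it; move -p to the remainder.
  leading term q: no divisor's leading term divides it; move q to the remainder.
  leading term 1: no divisor's leading term divides it; move 1 to the remainder.
  remainder -p² - p + q + 1 ≠ 0; add k_3 = -p² - p + q + 1 to the basis.

S(f_1,k_3): leading monomials are coprime, so the S-polynomial reduces to 0 (Buchberger's first criterion).
S(f_2,k_3): lcm = p²q. S = -pq² + p² + pq + q² + q.
  leading term pq²: subtract (p)·f_1 from -pq² + p² + pq + q² + q → -pq + q² - p + q
  leading term pq: subtract (1)·f_2 from -pq + q² - p + q → 0
  remainder 0.

Every S-polynomial of the final basis reduces to 0, so we have a Gröbner basis.
Inter-reduce: drop elements whose leading term is divisible by another's, tail-reduce, and make monic.
Reduced Gröbner basis: {p² + p - q - 1, pq - 1, q² - p + q - 1}.
Label its elements g_1 = p² + p - q - 1, g_2 = pq - 1, g_3 = q² - p + q - 1.

Reduce h = p² + p - q - 1 modulo G:
  leading term p²: subtract (1)·g_1 from p² + p - q - 1 → 0
  normal form = 0.
Since the normal form is 0, h ∈ I.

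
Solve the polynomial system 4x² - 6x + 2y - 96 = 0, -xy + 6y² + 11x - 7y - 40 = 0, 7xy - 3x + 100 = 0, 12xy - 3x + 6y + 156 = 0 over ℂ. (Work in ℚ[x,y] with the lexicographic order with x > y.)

{(-4, 4)}

Compute a lex Gröbner basis by Buchberger's algorithm.
f_1 = 4x² - 6x + 2y - 96, LT = x².
f_2 = -xy + 11x + 6y² - 7y - 40, LT = xy.
f_3 = 7xy - 3x + 100, LT = xy.
f_4 = 12xy - 3x + 6y + 156, LT = xy.

S(f_1,f_2): lcm = x²y. S = 11x² + 6xy² - 17/2xy - 40x + ½y² - 24y.
  reduce S modulo (f_1, f_2, f_3, f_4):
  remainder 609x + 36y³ + 607/2y² - 672y - 2036 ≠ 0; add h_5 = 609x + 36y³ + 607/2y² - 672y - 2036 to the basis.

S(f_1,f_3): lcm = x²y. S = 3/7x² - 3/2xy - 100/7x + ½y² - 24y.
  reduce S modulo (f_1, f_2, f_3, f_4, h_5):
  remainder 2532/1421y³ + 27803/4263y² - 9536/203y - 129968/4263 ≠ 0; add h_6 = 2532/1421y³ + 27803/4263y² - 9536/203y - 129968/4263 to the basis.

S(f_1,f_4): lcm = x²y. S = ¼x² - 2xy - 13x + ½y² - 24y.
  reduce S modulo (f_1, f_2, f_3, f_4, h_5, h_6):
  remainder -5861/3376y² + 9501/1688y + 2221/422 ≠ 0; add h_7 = -5861/3376y² + 9501/1688y + 2221/422 to the basis.

S(f_2,f_3): lcm = xy. S = -74/7x - 6y² + 7y + 180/7.
  reduce S modulo (f_1, f_2, f_3, f_4, h_5, h_6, h_7):
  remainder 82955/41027y - 331820/41027 ≠ 0; add h_8 = 82955/41027y - 331820/41027 to the basis.

The other S-polynomials (S(f_2,f_4), S(f_3,f_4), S(f_1,h_5), S(f_2,h_5), S(f_3,h_5), S(f_4,h_5), S(f_1,h_6), S(f_2,h_6), S(f_3,h_6), S(f_4,h_6), S(h_5,h_6), S(f_1,h_7), S(f_2,h_7), S(f_3,h_7), S(f_4,h_7), S(h_5,h_7), S(h_6,h_7), S(f_1,h_8), S(f_2,h_8), S(f_3,h_8), S(f_4,h_8), S(h_5,h_8), S(h_6,h_8), S(h_7,h_8)) all reduce to 0 modulo the current basis, so we have a Gröbner basis.
Inter-reduce: drop elements whose leading term is divisible by another's, tail-reduce, and make monic.
Reduced Gröbner basis: {x + 4, y - 4}.

Since the basis is lex-ordered, y - 4 is univariate in y. Its roots are {4}. Back-substituting each root into the other basis elements fixes the other coordinates.
  y = 4: the earlier basis element becomes x + 4 = 0, giving x = -4 — point (-4, 4).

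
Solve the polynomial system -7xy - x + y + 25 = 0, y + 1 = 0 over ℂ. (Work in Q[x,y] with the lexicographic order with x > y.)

{(-4, -1)}

Compute a lex Gröbner basis by Buchberger's algorithm.
f_1 = -7xy - x + y + 25, LT = xy.
f_2 = y + 1, LT = y.

S(f_1,f_2): lcm = xy. S = -6/7x - 1/7y - 25/7.
  leading term x: no divisor's leading term divides it; move -6/7x to the remainder.
  leading term y: subtract (-1/7)·f_2 from -1/7y - 25/7 → -24/7
  leading term 1: no divisor's leading term divides it; move -24/7 to the remainder.
  remainder -6/7x - 24/7 ≠ 0; add h_3 = -6/7x - 24/7 to the basis.

The other S-polynomials (S(f_1,h_3), S(f_2,h_3)) all reduce to 0 modulo the current basis, so we have a Gröbner basis.
Inter-reduce: drop elements whose leading term is divisible by another's, tail-reduce, and make monic.
Reduced Gröbner basis: {x + 4, y + 1}.

A lex Gröbner basis eliminates variables successively. Here y + 1 depends only on y, with roots {-1}; lifting each root through the earlier basis elements recovers the full solutions.
  y = -1: the earlier basis element becomes x + 4 = 0, giving x = -4 — point (-4, -1).
Check: every point annihilates each of the original generators.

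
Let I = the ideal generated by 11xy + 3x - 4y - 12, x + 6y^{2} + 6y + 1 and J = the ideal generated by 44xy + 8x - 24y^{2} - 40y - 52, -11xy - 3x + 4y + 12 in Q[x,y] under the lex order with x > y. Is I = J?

Yes, the ideals are equal.

Two ideals are equal iff their reduced Gröbner bases coincide (the reduced basis is unique for a fixed ordering).
Buchberger on the first generating set:
f_1 = 11xy + 3x - 4y - 12, LT = xy.
f_2 = x + 6y^{2} + 6y + 1, LT = x.

S(f_1,f_2): lcm = xy. S = \tfrac{3}{11}x - 6y^{3} - 6y^{2} - \tfrac{15}{11}y - \tfrac{12}{11}.
  leading term x: subtract (\tfrac{3}{11})·f_2 from \tfrac{3}{11}x - 6y^{3} - 6y^{2} - \tfrac{15}{11}y - \tfrac{12}{11} → -6y^{3} - \tfrac{84}{11}y^{2} - 3y - \tfrac{15}{11}
  leading term y^{3}: no divisor's leading term divides it; move -6y^{3} to the remainder.
  leading term y^{2}: no divisor's leading term divides it; move -\tfrac{84}{11}y^{2} to the remainder.
  leading term y: no divisor's leading term divides it; move -3y to the remainder.
  leading term 1: no divisor's leading term divides it; move -\tfrac{15}{11} to the remainder.
  remainder -6y^{3} - \tfrac{84}{11}y^{2} - 3y - \tfrac{15}{11} ≠ 0; add g_3 = -6y^{3} - \tfrac{84}{11}y^{2} - 3y - \tfrac{15}{11} to the basis.

S(f_1,g_3): lcm = xy^{3}. S = -xy^{2} - \tfrac{1}{2}xy - \tfrac{5}{22}x - \tfrac{4}{11}y^{3} - \tfrac{12}{11}y^{2}.
  leading term xy^{2}: subtract (-\tfrac{1}{11}y)·f_1 from -xy^{2} - \tfrac{1}{2}xy - \tfrac{5}{22}x - \tfrac{4}{11}y^{3} - \tfrac{12}{11}y^{2} → -\tfrac{5}{22}xy - \tfrac{5}{22}x - \tfrac{4}{11}y^{3} - \tfrac{16}{11}y^{2} - \tfrac{12}{11}y
  leading term xy: subtract (-\tfrac{5}{242})·f_1 from -\tfrac{5}{22}xy - \tfrac{5}{22}x - \tfrac{4}{11}y^{3} - \tfrac{16}{11}y^{2} - \tfrac{12}{11}y → -\tfrac{20}{121}x - \tfrac{4}{11}y^{3} - \tfrac{16}{11}y^{2} - \tfrac{142}{121}y - \tfrac{30}{121}
  leading term x: subtract (-\tfrac{20}{121})·f_2 from -\tfrac{20}{121}x - \tfrac{4}{11}y^{3} - \tfrac{16}{11}y^{2} - \tfrac{142}{121}y - \tfrac{30}{121} → -\tfrac{4}{11}y^{3} - \tfrac{56}{121}y^{2} - \tfrac{2}{11}y - \tfrac{10}{121}
  leading term y^{3}: subtract (\tfrac{2}{33})·g_3 from -\tfrac{4}{11}y^{3} - \tfrac{56}{121}y^{2} - \tfrac{2}{11}y - \tfrac{10}{121} → 0
  remainder 0.

S(f_2,g_3): leading monomials are coprime, so the S-polynomial reduces to 0 (Buchberger's first criterion).
Every S-polynomial of the final basis reduces to 0, so we have a Gröbner basis.
Inter-reduce: drop elements whose leading term is divisible by another's, tail-reduce, and make monic.
Reduced Gröbner basis: {x + 6y^{2} + 6y + 1, y^{3} + \tfrac{14}{11}y^{2} + \tfrac{1}{2}y + \tfrac{5}{22}}.

Buchberger on the second generating set:
h_1 = 44xy + 8x - 24y^{2} - 40y - 52, LT = xy.
h_2 = -11xy - 3x + 4y + 12, LT = xy.

S(h_1,h_2): lcm = xy. S = -\tfrac{1}{11}x - \tfrac{6}{11}y^{2} - \tfrac{6}{11}y - \tfrac{1}{11}.
  leading term x: no divisor's leading term divides it; move -\tfrac{1}{11}x to the remainder.
  leading term y^{2}: no divisor's leading term divides it; move -\tfrac{6}{11}y^{2} to the remainder.
  leading term y: no divisor's leading term divides it; move -\tfrac{6}{11}y to the remainder.
  leading term 1: no divisor's leading term divides it; move -\tfrac{1}{11} to the remainder.
  remainder -\tfrac{1}{11}x - \tfrac{6}{11}y^{2} - \tfrac{6}{11}y - \tfrac{1}{11} ≠ 0; add k_3 = -\tfrac{1}{11}x - \tfrac{6}{11}y^{2} - \tfrac{6}{11}y - \tfrac{1}{11} to the basis.

S(h_1,k_3): lcm = xy. S = \tfrac{2}{11}x - 6y^{3} - \tfrac{72}{11}y^{2} - \tfrac{21}{11}y - \tfrac{13}{11}.
  leading term x: subtract (-2)·k_3 from \tfrac{2}{11}x - 6y^{3} - \tfrac{72}{11}y^{2} - \tfrac{21}{11}y - \tfrac{13}{11} → -6y^{3} - \tfrac{84}{11}y^{2} - 3y - \tfrac{15}{11}
  leading term y^{3}: no divisor's leading term divides it; move -6y^{3} to the remainder.
  leading term y^{2}: no divisor's leading term divides it; move -\tfrac{84}{11}y^{2} to the remainder.
  leading term y: no divisor's leading term divides it; move -3y to the remainder.
  leading term 1: no divisor's leading term divides it; move -\tfrac{15}{11} to the remainder.
  remainder -6y^{3} - \tfrac{84}{11}y^{2} - 3y - \tfrac{15}{11} ≠ 0; add k_4 = -6y^{3} - \tfrac{84}{11}y^{2} - 3y - \tfrac{15}{11} to the basis.

S(h_2,k_3): lcm = xy. S = \tfrac{3}{11}x - 6y^{3} - 6y^{2} - \tfrac{15}{11}y - \tfrac{12}{11}.
  leading term x: subtract (-3)·k_3 from \tfrac{3}{11}x - 6y^{3} - 6y^{2} - \tfrac{15}{11}y - \tfrac{12}{11} → -6y^{3} - \tfrac{84}{11}y^{2} - 3y - \tfrac{15}{11}
  leading term y^{3}: subtract (1)·k_4 from -6y^{3} - \tfrac{84}{11}y^{2} - 3y - \tfrac{15}{11} → 0
  remainder 0.

S(h_1,k_4): lcm = xy^{3}. S = -\tfrac{12}{11}xy^{2} - \tfrac{1}{2}xy - \tfrac{5}{22}x - \tfrac{6}{11}y^{4} - \tfrac{10}{11}y^{3} - \tfrac{13}{11}y^{2}.
  leading term xy^{2}: subtract (-\tfrac{3}{121}y)·h_1 from -\tfrac{12}{11}xy^{2} - \tfrac{1}{2}xy - \tfrac{5}{22}x - \tfrac{6}{11}y^{4} - \tfrac{10}{11}y^{3} - \tfrac{13}{11}y^{2} → -\tfrac{73}{242}xy - \tfrac{5}{22}x - \tfrac{6}{11}y^{4} - \tfrac{182}{121}y^{3} - \tfrac{263}{121}y^{2} - \tfrac{156}{121}y
  leading term xy: subtract (-\tfrac{73}{10648})·h_1 from -\tfrac{73}{242}xy - \tfrac{5}{22}x - \tfrac{6}{11}y^{4} - \tfrac{182}{121}y^{3} - \tfrac{263}{121}y^{2} - \tfrac{156}{121}y → -\tfrac{459}{2662}x - \tfrac{6}{11}y^{4} - \tfrac{182}{121}y^{3} - \tfrac{3112}{1331}y^{2} - \tfrac{2081}{1331}y - \tfrac{949}{2662}
  leading term x: subtract (\tfrac{459}{242})·k_3 from -\tfrac{459}{2662}x - \tfrac{6}{11}y^{4} - \tfrac{182}{121}y^{3} - \tfrac{3112}{1331}y^{2} - \tfrac{2081}{1331}y - \tfrac{949}{2662} → -\tfrac{6}{11}y^{4} - \tfrac{182}{121}y^{3} - \tfrac{1735}{1331}y^{2} - \tfrac{64}{121}y - \tfrac{245}{1331}
  leading term y^{4}: subtract (\tfrac{1}{11}y)·k_4 from -\tfrac{6}{11}y^{4} - \tfrac{182}{121}y^{3} - \tfrac{1735}{1331}y^{2} - \tfrac{64}{121}y - \tfrac{245}{1331} → -\tfrac{98}{121}y^{3} - \tfrac{1372}{1331}y^{2} - \tfrac{49}{121}y - \tfrac{245}{1331}
  leading term y^{3}: subtract (\tfrac{49}{363})·k_4 from -\tfrac{98}{121}y^{3} - \tfrac{1372}{1331}y^{2} - \tfrac{49}{121}y - \tfrac{245}{1331} → 0
  remainder 0.

S(h_2,k_4): lcm = xy^{3}. S = -xy^{2} - \tfrac{1}{2}xy - \tfrac{5}{22}x - \tfrac{4}{11}y^{3} - \tfrac{12}{11}y^{2}.
  leading term xy^{2}: subtract (-\tfrac{1}{44}y)·h_1 from -xy^{2} - \tfrac{1}{2}xy - \tfrac{5}{22}x - \tfrac{4}{11}y^{3} - \tfrac{12}{11}y^{2} → -\tfrac{7}{22}xy - \tfrac{5}{22}x - \tfrac{10}{11}y^{3} - 2y^{2} - \tfrac{13}{11}y
  leading term xy: subtract (-\tfrac{7}{968})·h_1 from -\tfrac{7}{22}xy - \tfrac{5}{22}x - \tfrac{10}{11}y^{3} - 2y^{2} - \tfrac{13}{11}y → -\tfrac{41}{242}x - \tfrac{10}{11}y^{3} - \tfrac{263}{121}y^{2} - \tfrac{178}{121}y - \tfrac{91}{242}
  leading term x: subtract (\tfrac{41}{22})·k_3 from -\tfrac{41}{242}x - \tfrac{10}{11}y^{3} - \tfrac{263}{121}y^{2} - \tfrac{178}{121}y - \tfrac{91}{242} → -\tfrac{10}{11}y^{3} - \tfrac{140}{121}y^{2} - \tfrac{5}{11}y - \tfrac{25}{121}
  leading term y^{3}: subtract (\tfrac{5}{33})·k_4 from -\tfrac{10}{11}y^{3} - \tfrac{140}{121}y^{2} - \tfrac{5}{11}y - \tfrac{25}{121} → 0
  remainder 0.

S(k_3,k_4): leading monomials are coprime, so the S-polynomial reduces to 0 (Buchberger's first criterion).
Every S-polynomial of the final basis reduces to 0, so we have a Gröbner basis.
Inter-reduce: drop elements whose leading term is divisible by another's, tail-reduce, and make monic.
Reduced Gröbner basis: {x + 6y^{2} + 6y + 1, y^{3} + \tfrac{14}{11}y^{2} + \tfrac{1}{2}y + \tfrac{5}{22}}.

Same reduced basis, so the two generating sets span the same ideal.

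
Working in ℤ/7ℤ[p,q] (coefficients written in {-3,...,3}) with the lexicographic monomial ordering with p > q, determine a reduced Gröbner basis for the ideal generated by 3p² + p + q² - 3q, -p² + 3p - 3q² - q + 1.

G = {p + 2q² - 2q + 1, q⁴ - 2q³ - q² + 3q - 1}

f_1 = 3p² + p + q² - 3q, LT = p².
f_2 = -p² + 3p - 3q² - q + 1, LT = p².

S(f_1,f_2): lcm = p². S = p + 2q² - 2q + 1.
  leading term p: no divisor's leading term divides it; move p to the remainder.
  leading term q²: no divisor's leading term divides it; move 2q² to the remainder.
  leading term q: no divisor's leading term divides it; move -2q to the remainder.
  leading term 1: no divisor's leading term divides it; move 1 to the remainder.
  remainder p + 2q² - 2q + 1 ≠ 0; add g_3 = p + 2q² - 2q + 1 to the basis.

S(f_1,g_3): lcm = p². S = -2pq² + 2pq - 3p - 2q² - q.
  leading term pq²: subtract (-2q²)·g_3 from -2pq² + 2pq - 3p - 2q² - q → 2pq - 3p - 3q⁴ + 3q³ - q
  leading term pq: subtract (2q)·g_3 from 2pq - 3p - 3q⁴ + 3q³ - q → -3p - 3q⁴ - q³ - 3q² - 3q
  leading term p: subtract (-3)·g_3 from -3p - 3q⁴ - q³ - 3q² - 3q → -3q⁴ - q³ + 3q² - 2q + 3
  leading term q⁴: no divisor's leading term divides it; move -3q⁴ to the remainder.
  leading term q³: no divisor's leading term divides it; move -q³ to the remainder.
  leading term q²: no divisor's leading term divides it; move 3q² to the remainder.
  leading term q: no divisor's leading term divides it; move -2q to the remainder.
  leading term 1: no divisor's leading term divides it; move 3 to the remainder.
  remainder -3q⁴ - q³ + 3q² - 2q + 3 ≠ 0; add g_4 = -3q⁴ - q³ + 3q² - 2q + 3 to the basis.

The other S-polynomials (S(f_2,g_3), S(f_1,g_4), S(f_2,g_4), S(g_3,g_4)) all reduce to 0 modulo the current basis, so we have a Gröbner basis.
Inter-reduce: drop elements whose leading term is divisible by another's, tail-reduce, and make monic.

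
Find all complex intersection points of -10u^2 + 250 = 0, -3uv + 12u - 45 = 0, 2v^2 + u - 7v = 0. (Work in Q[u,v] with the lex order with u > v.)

Compute a lex Gröbner basis by Buchberger's algorithm.
f_1 = -10u^2 + 250, LT = u^2.
f_2 = -3uv + 12u - 45, LT = uv.
f_3 = u + 2v^2 - 7v, LT = u.

S(f_1,f_2): lcm = u^2v. S = 4u^2 - 15u - 25v.
  leading term u^2: subtract (-2/5)·f_1 from 4u^2 - 15u - 25v → -15u - 25v + 100
  leading term u: subtract (-15)·f_3 from -15u - 25v + 100 → 30v^2 - 130v + 100
  leading term v^2: no divisor's leading term divides it; move 30v^2 to the remainder.
  leading term v: no divisor's leading term divides it; move -130v to the remainder.
  leading term 1: no divisor's leading term divides it; move 100 to the remainder.
  remainder 30v^2 - 130v + 100 ≠ 0; add h_4 = 30v^2 - 130v + 100 to the basis.

S(f_1,f_3): lcm = u^2. S = -2uv^2 + 7uv - 25.
  leading term uv^2: subtract (2/3v)·f_2 from -2uv^2 + 7uv - 25 → -uv + 30v - 25
  leading term uv: subtract (1/3)·f_2 from -uv + 30v - 25 → -4u + 30v - 10
  leading term u: subtract (-4)·f_3 from -4u + 30v - 10 → 8v^2 + 2v - 10
  leading term v^2: subtract (4/15)·h_4 from 8v^2 + 2v - 10 → 110/3v - 110/3
  leading term v: no divisor's leading term divides it; move 110/3v to the remainder.
  leading term 1: no divisor's leading term divides it; move -110/3 to the remainder.
  remainder 110/3v - 110/3 ≠ 0; add h_5 = 110/3v - 110/3 to the basis.

The other S-polynomials (S(f_2,f_3), S(f_1,h_4), S(f_2,h_4), S(f_3,h_4), S(f_1,h_5), S(f_2,h_5), S(f_3,h_5), S(h_4,h_5)) all reduce to 0 modulo the current basis, so we have a Gröbner basis.
Inter-reduce: drop elements whose leading term is divisible by another's, tail-reduce, and make monic.
Reduced Gröbner basis: {u - 5, v - 1}.

A lex Gröbner basis eliminates variables successively. Here v - 1 depends only on v, with roots {1}; lifting each root through the earlier basis elements recovers the full solutions.
  v = 1: the earlier basis element becomes u - 5 = 0, giving u = 5 — point (5, 1).
Check: every point annihilates each of the original generators.

{(5, 1)}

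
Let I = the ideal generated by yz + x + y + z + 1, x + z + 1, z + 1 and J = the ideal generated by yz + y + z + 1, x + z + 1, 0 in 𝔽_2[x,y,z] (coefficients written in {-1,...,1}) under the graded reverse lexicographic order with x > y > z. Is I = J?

No, the ideals differ.

Two ideals are equal iff their reduced Gröbner bases coincide (the reduced basis is unique for a fixed ordering).
Buchberger on the first generating set:
f_1 = yz + x + y + z + 1, LT = yz.
f_2 = x + z + 1, LT = x.
f_3 = z + 1, LT = z.

The S-polynomials (S(f_1,f_2), S(f_1,f_3), S(f_2,f_3)) all reduce to 0 modulo the current basis, so we have a Gröbner basis.
Inter-reduce: drop elements whose leading term is divisible by another's, tail-reduce, and make monic.
Reduced Gröbner basis: {x, z + 1}.

Buchberger on the second generating set:
h_1 = yz + y + z + 1, LT = yz.
h_2 = x + z + 1, LT = x.

The S-polynomials (S(h_1,h_2)) all reduce to 0 modulo the current basis, so we have a Gröbner basis.
Inter-reduce: drop elements whose leading term is divisible by another's, tail-reduce, and make monic.
Reduced Gröbner basis: {yz + y + z + 1, x + z + 1}.

These differ, so the ideals are not equal.
The choice of monomial ordering does not affect the verdict — as long as both bases are computed under the same ordering, their equality decides ideal equality.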